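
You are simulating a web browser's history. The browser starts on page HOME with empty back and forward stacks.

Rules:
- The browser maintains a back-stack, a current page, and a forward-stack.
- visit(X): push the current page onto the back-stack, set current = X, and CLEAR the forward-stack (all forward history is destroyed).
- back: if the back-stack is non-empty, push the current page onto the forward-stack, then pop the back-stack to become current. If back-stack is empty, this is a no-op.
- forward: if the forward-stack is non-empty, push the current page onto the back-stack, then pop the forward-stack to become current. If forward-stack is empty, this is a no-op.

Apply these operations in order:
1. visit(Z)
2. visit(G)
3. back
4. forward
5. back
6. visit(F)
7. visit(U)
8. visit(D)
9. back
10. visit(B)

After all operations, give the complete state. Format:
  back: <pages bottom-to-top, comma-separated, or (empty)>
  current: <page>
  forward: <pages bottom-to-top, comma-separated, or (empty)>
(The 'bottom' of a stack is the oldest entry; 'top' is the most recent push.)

After 1 (visit(Z)): cur=Z back=1 fwd=0
After 2 (visit(G)): cur=G back=2 fwd=0
After 3 (back): cur=Z back=1 fwd=1
After 4 (forward): cur=G back=2 fwd=0
After 5 (back): cur=Z back=1 fwd=1
After 6 (visit(F)): cur=F back=2 fwd=0
After 7 (visit(U)): cur=U back=3 fwd=0
After 8 (visit(D)): cur=D back=4 fwd=0
After 9 (back): cur=U back=3 fwd=1
After 10 (visit(B)): cur=B back=4 fwd=0

Answer: back: HOME,Z,F,U
current: B
forward: (empty)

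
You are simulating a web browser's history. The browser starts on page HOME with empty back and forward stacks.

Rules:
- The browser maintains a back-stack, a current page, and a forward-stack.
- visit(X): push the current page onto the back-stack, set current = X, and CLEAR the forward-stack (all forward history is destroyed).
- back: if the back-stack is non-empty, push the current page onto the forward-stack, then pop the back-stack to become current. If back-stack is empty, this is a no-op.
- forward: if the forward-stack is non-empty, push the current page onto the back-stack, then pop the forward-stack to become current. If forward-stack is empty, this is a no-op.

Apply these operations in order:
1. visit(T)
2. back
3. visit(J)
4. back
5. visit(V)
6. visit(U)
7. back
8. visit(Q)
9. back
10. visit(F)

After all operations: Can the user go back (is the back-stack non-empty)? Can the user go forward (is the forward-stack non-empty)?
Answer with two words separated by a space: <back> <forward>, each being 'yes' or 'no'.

Answer: yes no

Derivation:
After 1 (visit(T)): cur=T back=1 fwd=0
After 2 (back): cur=HOME back=0 fwd=1
After 3 (visit(J)): cur=J back=1 fwd=0
After 4 (back): cur=HOME back=0 fwd=1
After 5 (visit(V)): cur=V back=1 fwd=0
After 6 (visit(U)): cur=U back=2 fwd=0
After 7 (back): cur=V back=1 fwd=1
After 8 (visit(Q)): cur=Q back=2 fwd=0
After 9 (back): cur=V back=1 fwd=1
After 10 (visit(F)): cur=F back=2 fwd=0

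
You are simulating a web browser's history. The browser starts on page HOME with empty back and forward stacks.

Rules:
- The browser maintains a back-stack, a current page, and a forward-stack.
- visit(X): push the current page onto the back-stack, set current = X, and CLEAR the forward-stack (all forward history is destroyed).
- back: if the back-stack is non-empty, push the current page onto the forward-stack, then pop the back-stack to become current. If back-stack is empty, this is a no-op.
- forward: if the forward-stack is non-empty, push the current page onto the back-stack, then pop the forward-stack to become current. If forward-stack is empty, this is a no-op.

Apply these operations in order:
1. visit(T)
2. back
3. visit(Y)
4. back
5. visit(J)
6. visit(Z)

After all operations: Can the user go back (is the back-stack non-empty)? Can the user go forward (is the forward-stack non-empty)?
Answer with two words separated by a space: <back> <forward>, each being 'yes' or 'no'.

After 1 (visit(T)): cur=T back=1 fwd=0
After 2 (back): cur=HOME back=0 fwd=1
After 3 (visit(Y)): cur=Y back=1 fwd=0
After 4 (back): cur=HOME back=0 fwd=1
After 5 (visit(J)): cur=J back=1 fwd=0
After 6 (visit(Z)): cur=Z back=2 fwd=0

Answer: yes no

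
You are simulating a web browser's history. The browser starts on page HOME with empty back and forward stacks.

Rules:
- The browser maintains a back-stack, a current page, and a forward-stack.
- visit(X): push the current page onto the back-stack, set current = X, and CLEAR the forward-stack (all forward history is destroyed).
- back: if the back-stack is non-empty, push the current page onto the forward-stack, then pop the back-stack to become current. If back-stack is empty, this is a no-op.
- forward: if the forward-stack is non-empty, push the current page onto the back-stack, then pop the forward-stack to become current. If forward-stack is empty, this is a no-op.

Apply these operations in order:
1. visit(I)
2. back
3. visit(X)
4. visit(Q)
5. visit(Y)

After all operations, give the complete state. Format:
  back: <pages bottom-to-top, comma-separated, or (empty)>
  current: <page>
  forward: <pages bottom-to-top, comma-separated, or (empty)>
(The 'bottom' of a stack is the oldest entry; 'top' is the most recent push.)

Answer: back: HOME,X,Q
current: Y
forward: (empty)

Derivation:
After 1 (visit(I)): cur=I back=1 fwd=0
After 2 (back): cur=HOME back=0 fwd=1
After 3 (visit(X)): cur=X back=1 fwd=0
After 4 (visit(Q)): cur=Q back=2 fwd=0
After 5 (visit(Y)): cur=Y back=3 fwd=0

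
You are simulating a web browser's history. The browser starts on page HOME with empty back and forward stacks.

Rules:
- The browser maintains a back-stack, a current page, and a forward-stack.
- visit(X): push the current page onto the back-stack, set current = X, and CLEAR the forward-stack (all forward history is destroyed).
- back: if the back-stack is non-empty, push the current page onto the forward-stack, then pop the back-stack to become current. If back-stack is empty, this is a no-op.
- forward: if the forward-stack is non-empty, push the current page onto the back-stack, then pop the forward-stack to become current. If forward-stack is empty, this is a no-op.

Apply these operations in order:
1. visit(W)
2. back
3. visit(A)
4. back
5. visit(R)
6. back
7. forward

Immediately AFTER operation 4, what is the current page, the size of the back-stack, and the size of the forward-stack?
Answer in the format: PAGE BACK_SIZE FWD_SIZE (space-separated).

After 1 (visit(W)): cur=W back=1 fwd=0
After 2 (back): cur=HOME back=0 fwd=1
After 3 (visit(A)): cur=A back=1 fwd=0
After 4 (back): cur=HOME back=0 fwd=1

HOME 0 1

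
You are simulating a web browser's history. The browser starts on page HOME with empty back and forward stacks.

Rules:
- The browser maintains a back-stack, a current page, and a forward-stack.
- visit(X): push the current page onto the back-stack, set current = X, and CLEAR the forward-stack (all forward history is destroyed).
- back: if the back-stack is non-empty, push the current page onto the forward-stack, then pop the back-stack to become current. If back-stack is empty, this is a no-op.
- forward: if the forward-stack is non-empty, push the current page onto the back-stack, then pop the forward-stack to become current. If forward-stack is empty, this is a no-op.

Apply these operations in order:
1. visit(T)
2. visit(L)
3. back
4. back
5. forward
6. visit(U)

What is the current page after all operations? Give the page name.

After 1 (visit(T)): cur=T back=1 fwd=0
After 2 (visit(L)): cur=L back=2 fwd=0
After 3 (back): cur=T back=1 fwd=1
After 4 (back): cur=HOME back=0 fwd=2
After 5 (forward): cur=T back=1 fwd=1
After 6 (visit(U)): cur=U back=2 fwd=0

Answer: U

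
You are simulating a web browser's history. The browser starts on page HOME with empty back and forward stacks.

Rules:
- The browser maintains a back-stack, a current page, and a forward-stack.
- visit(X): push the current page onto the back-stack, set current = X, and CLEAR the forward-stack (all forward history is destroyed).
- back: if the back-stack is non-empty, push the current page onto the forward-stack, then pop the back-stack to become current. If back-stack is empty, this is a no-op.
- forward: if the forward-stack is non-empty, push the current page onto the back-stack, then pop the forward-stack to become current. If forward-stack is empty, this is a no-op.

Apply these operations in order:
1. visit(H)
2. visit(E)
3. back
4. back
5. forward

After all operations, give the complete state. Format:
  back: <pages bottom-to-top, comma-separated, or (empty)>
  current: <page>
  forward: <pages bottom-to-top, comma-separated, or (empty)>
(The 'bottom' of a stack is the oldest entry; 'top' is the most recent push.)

After 1 (visit(H)): cur=H back=1 fwd=0
After 2 (visit(E)): cur=E back=2 fwd=0
After 3 (back): cur=H back=1 fwd=1
After 4 (back): cur=HOME back=0 fwd=2
After 5 (forward): cur=H back=1 fwd=1

Answer: back: HOME
current: H
forward: E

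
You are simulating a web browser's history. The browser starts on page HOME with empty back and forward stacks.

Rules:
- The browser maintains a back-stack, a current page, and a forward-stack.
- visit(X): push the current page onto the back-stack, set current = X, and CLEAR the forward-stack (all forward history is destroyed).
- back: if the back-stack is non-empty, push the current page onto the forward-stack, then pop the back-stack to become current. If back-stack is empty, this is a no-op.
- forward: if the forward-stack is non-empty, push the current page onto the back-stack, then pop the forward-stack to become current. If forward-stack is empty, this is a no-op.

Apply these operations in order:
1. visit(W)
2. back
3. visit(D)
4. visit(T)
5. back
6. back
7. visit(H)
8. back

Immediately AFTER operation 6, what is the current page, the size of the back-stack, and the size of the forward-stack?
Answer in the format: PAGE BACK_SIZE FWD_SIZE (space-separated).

After 1 (visit(W)): cur=W back=1 fwd=0
After 2 (back): cur=HOME back=0 fwd=1
After 3 (visit(D)): cur=D back=1 fwd=0
After 4 (visit(T)): cur=T back=2 fwd=0
After 5 (back): cur=D back=1 fwd=1
After 6 (back): cur=HOME back=0 fwd=2

HOME 0 2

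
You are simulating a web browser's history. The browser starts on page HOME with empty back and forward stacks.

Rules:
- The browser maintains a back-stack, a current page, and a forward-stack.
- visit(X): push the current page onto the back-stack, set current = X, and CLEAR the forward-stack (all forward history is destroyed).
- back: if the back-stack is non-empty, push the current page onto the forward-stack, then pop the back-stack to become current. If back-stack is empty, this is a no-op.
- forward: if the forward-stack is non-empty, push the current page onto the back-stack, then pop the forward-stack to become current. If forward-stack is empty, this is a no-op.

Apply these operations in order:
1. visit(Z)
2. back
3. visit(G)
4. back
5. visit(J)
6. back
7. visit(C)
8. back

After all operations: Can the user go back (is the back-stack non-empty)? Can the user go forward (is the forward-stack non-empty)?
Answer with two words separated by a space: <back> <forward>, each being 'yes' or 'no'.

After 1 (visit(Z)): cur=Z back=1 fwd=0
After 2 (back): cur=HOME back=0 fwd=1
After 3 (visit(G)): cur=G back=1 fwd=0
After 4 (back): cur=HOME back=0 fwd=1
After 5 (visit(J)): cur=J back=1 fwd=0
After 6 (back): cur=HOME back=0 fwd=1
After 7 (visit(C)): cur=C back=1 fwd=0
After 8 (back): cur=HOME back=0 fwd=1

Answer: no yes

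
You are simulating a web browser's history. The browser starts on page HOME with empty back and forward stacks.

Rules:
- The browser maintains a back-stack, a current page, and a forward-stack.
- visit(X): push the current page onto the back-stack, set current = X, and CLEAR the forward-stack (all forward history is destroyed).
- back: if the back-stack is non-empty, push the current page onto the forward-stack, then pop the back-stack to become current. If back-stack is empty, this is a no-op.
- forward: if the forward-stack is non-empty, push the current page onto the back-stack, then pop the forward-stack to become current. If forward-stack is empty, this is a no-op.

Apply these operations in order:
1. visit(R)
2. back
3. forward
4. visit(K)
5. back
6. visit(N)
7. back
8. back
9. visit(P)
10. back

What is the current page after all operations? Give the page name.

After 1 (visit(R)): cur=R back=1 fwd=0
After 2 (back): cur=HOME back=0 fwd=1
After 3 (forward): cur=R back=1 fwd=0
After 4 (visit(K)): cur=K back=2 fwd=0
After 5 (back): cur=R back=1 fwd=1
After 6 (visit(N)): cur=N back=2 fwd=0
After 7 (back): cur=R back=1 fwd=1
After 8 (back): cur=HOME back=0 fwd=2
After 9 (visit(P)): cur=P back=1 fwd=0
After 10 (back): cur=HOME back=0 fwd=1

Answer: HOME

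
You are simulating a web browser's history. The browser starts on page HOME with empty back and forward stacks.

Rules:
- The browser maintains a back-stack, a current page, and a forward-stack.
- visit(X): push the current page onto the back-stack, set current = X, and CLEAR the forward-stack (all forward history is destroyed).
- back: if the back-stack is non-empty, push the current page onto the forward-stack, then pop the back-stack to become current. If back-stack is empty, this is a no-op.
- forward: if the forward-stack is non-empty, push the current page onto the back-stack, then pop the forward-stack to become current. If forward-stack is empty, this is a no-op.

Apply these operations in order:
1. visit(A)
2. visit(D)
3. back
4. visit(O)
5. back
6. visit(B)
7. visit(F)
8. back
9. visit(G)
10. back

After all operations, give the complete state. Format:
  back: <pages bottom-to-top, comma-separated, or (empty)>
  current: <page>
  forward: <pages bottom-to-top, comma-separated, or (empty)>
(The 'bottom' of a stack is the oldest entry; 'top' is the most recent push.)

Answer: back: HOME,A
current: B
forward: G

Derivation:
After 1 (visit(A)): cur=A back=1 fwd=0
After 2 (visit(D)): cur=D back=2 fwd=0
After 3 (back): cur=A back=1 fwd=1
After 4 (visit(O)): cur=O back=2 fwd=0
After 5 (back): cur=A back=1 fwd=1
After 6 (visit(B)): cur=B back=2 fwd=0
After 7 (visit(F)): cur=F back=3 fwd=0
After 8 (back): cur=B back=2 fwd=1
After 9 (visit(G)): cur=G back=3 fwd=0
After 10 (back): cur=B back=2 fwd=1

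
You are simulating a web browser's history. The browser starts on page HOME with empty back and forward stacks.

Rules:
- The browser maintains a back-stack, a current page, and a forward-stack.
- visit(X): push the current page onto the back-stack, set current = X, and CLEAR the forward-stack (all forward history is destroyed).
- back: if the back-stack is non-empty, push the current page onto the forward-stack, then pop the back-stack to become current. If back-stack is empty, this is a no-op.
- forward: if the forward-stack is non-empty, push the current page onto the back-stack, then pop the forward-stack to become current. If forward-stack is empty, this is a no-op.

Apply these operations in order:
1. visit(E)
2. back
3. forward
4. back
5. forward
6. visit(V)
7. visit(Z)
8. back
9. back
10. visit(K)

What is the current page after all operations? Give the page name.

After 1 (visit(E)): cur=E back=1 fwd=0
After 2 (back): cur=HOME back=0 fwd=1
After 3 (forward): cur=E back=1 fwd=0
After 4 (back): cur=HOME back=0 fwd=1
After 5 (forward): cur=E back=1 fwd=0
After 6 (visit(V)): cur=V back=2 fwd=0
After 7 (visit(Z)): cur=Z back=3 fwd=0
After 8 (back): cur=V back=2 fwd=1
After 9 (back): cur=E back=1 fwd=2
After 10 (visit(K)): cur=K back=2 fwd=0

Answer: K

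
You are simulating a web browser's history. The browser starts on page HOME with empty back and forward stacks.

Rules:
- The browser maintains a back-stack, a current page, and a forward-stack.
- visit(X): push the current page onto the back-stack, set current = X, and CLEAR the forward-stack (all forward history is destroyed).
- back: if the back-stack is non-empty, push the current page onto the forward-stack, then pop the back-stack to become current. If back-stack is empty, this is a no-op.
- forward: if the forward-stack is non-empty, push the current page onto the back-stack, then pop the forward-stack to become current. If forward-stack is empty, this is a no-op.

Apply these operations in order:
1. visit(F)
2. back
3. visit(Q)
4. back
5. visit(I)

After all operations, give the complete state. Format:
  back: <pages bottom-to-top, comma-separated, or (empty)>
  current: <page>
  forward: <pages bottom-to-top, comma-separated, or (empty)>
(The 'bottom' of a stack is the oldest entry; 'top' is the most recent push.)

After 1 (visit(F)): cur=F back=1 fwd=0
After 2 (back): cur=HOME back=0 fwd=1
After 3 (visit(Q)): cur=Q back=1 fwd=0
After 4 (back): cur=HOME back=0 fwd=1
After 5 (visit(I)): cur=I back=1 fwd=0

Answer: back: HOME
current: I
forward: (empty)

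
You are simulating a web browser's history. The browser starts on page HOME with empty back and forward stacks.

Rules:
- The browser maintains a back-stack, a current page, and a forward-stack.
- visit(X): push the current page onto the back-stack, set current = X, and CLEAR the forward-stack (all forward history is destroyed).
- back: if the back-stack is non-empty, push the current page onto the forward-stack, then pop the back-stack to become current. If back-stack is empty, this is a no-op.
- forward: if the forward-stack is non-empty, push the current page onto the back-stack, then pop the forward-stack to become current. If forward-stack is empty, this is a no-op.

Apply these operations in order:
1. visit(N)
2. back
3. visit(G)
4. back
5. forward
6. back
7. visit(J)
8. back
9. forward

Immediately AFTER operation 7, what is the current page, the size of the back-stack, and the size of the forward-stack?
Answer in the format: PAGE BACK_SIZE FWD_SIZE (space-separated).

After 1 (visit(N)): cur=N back=1 fwd=0
After 2 (back): cur=HOME back=0 fwd=1
After 3 (visit(G)): cur=G back=1 fwd=0
After 4 (back): cur=HOME back=0 fwd=1
After 5 (forward): cur=G back=1 fwd=0
After 6 (back): cur=HOME back=0 fwd=1
After 7 (visit(J)): cur=J back=1 fwd=0

J 1 0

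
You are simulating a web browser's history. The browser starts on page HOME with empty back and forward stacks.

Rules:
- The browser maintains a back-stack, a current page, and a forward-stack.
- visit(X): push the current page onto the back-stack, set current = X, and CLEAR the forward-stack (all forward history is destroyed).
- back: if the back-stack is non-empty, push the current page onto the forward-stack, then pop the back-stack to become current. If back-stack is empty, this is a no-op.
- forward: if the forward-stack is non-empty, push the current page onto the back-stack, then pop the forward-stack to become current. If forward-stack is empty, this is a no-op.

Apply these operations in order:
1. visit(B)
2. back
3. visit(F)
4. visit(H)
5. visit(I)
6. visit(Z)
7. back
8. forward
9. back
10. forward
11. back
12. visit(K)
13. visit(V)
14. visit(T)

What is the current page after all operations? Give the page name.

After 1 (visit(B)): cur=B back=1 fwd=0
After 2 (back): cur=HOME back=0 fwd=1
After 3 (visit(F)): cur=F back=1 fwd=0
After 4 (visit(H)): cur=H back=2 fwd=0
After 5 (visit(I)): cur=I back=3 fwd=0
After 6 (visit(Z)): cur=Z back=4 fwd=0
After 7 (back): cur=I back=3 fwd=1
After 8 (forward): cur=Z back=4 fwd=0
After 9 (back): cur=I back=3 fwd=1
After 10 (forward): cur=Z back=4 fwd=0
After 11 (back): cur=I back=3 fwd=1
After 12 (visit(K)): cur=K back=4 fwd=0
After 13 (visit(V)): cur=V back=5 fwd=0
After 14 (visit(T)): cur=T back=6 fwd=0

Answer: T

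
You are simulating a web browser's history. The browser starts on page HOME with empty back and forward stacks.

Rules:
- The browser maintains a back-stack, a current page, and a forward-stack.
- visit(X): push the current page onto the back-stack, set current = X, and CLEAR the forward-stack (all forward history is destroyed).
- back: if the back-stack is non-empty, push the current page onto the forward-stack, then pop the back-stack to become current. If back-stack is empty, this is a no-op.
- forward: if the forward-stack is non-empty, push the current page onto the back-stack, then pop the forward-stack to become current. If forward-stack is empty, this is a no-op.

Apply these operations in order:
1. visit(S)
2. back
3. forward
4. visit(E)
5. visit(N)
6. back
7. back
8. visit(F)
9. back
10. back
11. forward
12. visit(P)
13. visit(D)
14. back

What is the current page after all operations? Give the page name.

Answer: P

Derivation:
After 1 (visit(S)): cur=S back=1 fwd=0
After 2 (back): cur=HOME back=0 fwd=1
After 3 (forward): cur=S back=1 fwd=0
After 4 (visit(E)): cur=E back=2 fwd=0
After 5 (visit(N)): cur=N back=3 fwd=0
After 6 (back): cur=E back=2 fwd=1
After 7 (back): cur=S back=1 fwd=2
After 8 (visit(F)): cur=F back=2 fwd=0
After 9 (back): cur=S back=1 fwd=1
After 10 (back): cur=HOME back=0 fwd=2
After 11 (forward): cur=S back=1 fwd=1
After 12 (visit(P)): cur=P back=2 fwd=0
After 13 (visit(D)): cur=D back=3 fwd=0
After 14 (back): cur=P back=2 fwd=1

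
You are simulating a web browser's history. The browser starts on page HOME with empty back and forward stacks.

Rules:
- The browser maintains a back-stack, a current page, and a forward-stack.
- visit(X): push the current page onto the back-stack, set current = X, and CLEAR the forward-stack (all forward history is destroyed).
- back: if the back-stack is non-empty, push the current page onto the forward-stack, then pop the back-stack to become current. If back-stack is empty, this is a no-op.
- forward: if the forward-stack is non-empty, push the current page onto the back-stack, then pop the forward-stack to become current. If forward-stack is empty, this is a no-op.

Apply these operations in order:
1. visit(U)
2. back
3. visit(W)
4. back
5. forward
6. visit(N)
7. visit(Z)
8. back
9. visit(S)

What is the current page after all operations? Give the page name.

After 1 (visit(U)): cur=U back=1 fwd=0
After 2 (back): cur=HOME back=0 fwd=1
After 3 (visit(W)): cur=W back=1 fwd=0
After 4 (back): cur=HOME back=0 fwd=1
After 5 (forward): cur=W back=1 fwd=0
After 6 (visit(N)): cur=N back=2 fwd=0
After 7 (visit(Z)): cur=Z back=3 fwd=0
After 8 (back): cur=N back=2 fwd=1
After 9 (visit(S)): cur=S back=3 fwd=0

Answer: S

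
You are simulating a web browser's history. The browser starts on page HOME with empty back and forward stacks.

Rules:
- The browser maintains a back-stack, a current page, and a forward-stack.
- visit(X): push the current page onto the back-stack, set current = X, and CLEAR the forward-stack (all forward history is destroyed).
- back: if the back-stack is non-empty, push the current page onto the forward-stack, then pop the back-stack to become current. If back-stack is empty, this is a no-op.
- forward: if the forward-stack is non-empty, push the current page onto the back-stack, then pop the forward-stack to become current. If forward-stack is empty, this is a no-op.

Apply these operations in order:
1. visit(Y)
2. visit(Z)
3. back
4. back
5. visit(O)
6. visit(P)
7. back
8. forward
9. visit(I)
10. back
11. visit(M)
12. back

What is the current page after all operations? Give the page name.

Answer: P

Derivation:
After 1 (visit(Y)): cur=Y back=1 fwd=0
After 2 (visit(Z)): cur=Z back=2 fwd=0
After 3 (back): cur=Y back=1 fwd=1
After 4 (back): cur=HOME back=0 fwd=2
After 5 (visit(O)): cur=O back=1 fwd=0
After 6 (visit(P)): cur=P back=2 fwd=0
After 7 (back): cur=O back=1 fwd=1
After 8 (forward): cur=P back=2 fwd=0
After 9 (visit(I)): cur=I back=3 fwd=0
After 10 (back): cur=P back=2 fwd=1
After 11 (visit(M)): cur=M back=3 fwd=0
After 12 (back): cur=P back=2 fwd=1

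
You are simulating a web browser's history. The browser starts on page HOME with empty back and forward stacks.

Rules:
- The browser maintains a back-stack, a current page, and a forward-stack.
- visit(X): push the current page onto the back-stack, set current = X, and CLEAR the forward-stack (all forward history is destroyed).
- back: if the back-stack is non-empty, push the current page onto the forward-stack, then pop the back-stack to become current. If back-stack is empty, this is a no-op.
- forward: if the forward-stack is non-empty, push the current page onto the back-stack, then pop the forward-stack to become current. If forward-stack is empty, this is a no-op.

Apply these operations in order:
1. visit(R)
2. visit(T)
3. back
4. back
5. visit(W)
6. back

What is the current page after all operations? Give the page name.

After 1 (visit(R)): cur=R back=1 fwd=0
After 2 (visit(T)): cur=T back=2 fwd=0
After 3 (back): cur=R back=1 fwd=1
After 4 (back): cur=HOME back=0 fwd=2
After 5 (visit(W)): cur=W back=1 fwd=0
After 6 (back): cur=HOME back=0 fwd=1

Answer: HOME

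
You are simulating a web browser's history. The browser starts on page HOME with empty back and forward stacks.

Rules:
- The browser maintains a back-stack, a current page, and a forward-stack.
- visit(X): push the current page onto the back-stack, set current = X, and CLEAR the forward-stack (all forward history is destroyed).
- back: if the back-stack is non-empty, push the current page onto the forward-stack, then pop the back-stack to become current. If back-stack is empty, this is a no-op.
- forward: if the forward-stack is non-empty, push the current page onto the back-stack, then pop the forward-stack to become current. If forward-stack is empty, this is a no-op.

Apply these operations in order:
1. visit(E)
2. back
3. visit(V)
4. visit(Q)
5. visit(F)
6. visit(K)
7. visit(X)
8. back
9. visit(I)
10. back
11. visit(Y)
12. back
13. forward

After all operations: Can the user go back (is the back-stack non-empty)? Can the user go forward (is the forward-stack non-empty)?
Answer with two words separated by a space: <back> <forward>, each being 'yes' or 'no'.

After 1 (visit(E)): cur=E back=1 fwd=0
After 2 (back): cur=HOME back=0 fwd=1
After 3 (visit(V)): cur=V back=1 fwd=0
After 4 (visit(Q)): cur=Q back=2 fwd=0
After 5 (visit(F)): cur=F back=3 fwd=0
After 6 (visit(K)): cur=K back=4 fwd=0
After 7 (visit(X)): cur=X back=5 fwd=0
After 8 (back): cur=K back=4 fwd=1
After 9 (visit(I)): cur=I back=5 fwd=0
After 10 (back): cur=K back=4 fwd=1
After 11 (visit(Y)): cur=Y back=5 fwd=0
After 12 (back): cur=K back=4 fwd=1
After 13 (forward): cur=Y back=5 fwd=0

Answer: yes no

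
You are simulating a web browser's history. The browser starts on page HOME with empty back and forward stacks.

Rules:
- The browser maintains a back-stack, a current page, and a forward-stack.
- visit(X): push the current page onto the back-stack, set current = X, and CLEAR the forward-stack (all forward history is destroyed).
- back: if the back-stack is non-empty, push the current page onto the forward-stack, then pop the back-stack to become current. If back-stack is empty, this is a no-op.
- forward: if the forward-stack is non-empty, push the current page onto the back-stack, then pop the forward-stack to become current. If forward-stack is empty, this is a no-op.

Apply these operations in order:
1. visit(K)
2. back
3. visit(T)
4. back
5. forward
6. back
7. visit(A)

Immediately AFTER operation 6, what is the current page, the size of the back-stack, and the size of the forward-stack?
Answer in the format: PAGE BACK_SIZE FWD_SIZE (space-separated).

After 1 (visit(K)): cur=K back=1 fwd=0
After 2 (back): cur=HOME back=0 fwd=1
After 3 (visit(T)): cur=T back=1 fwd=0
After 4 (back): cur=HOME back=0 fwd=1
After 5 (forward): cur=T back=1 fwd=0
After 6 (back): cur=HOME back=0 fwd=1

HOME 0 1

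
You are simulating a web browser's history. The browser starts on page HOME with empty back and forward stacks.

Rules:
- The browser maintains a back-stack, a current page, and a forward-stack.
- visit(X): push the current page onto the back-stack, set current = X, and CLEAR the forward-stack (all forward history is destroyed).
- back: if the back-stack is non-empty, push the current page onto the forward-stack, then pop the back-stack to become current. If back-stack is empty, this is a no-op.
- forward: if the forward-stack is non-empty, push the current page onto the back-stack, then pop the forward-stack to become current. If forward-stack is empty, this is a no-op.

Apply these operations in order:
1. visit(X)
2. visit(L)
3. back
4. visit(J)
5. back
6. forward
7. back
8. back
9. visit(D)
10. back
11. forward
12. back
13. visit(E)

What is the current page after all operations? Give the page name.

After 1 (visit(X)): cur=X back=1 fwd=0
After 2 (visit(L)): cur=L back=2 fwd=0
After 3 (back): cur=X back=1 fwd=1
After 4 (visit(J)): cur=J back=2 fwd=0
After 5 (back): cur=X back=1 fwd=1
After 6 (forward): cur=J back=2 fwd=0
After 7 (back): cur=X back=1 fwd=1
After 8 (back): cur=HOME back=0 fwd=2
After 9 (visit(D)): cur=D back=1 fwd=0
After 10 (back): cur=HOME back=0 fwd=1
After 11 (forward): cur=D back=1 fwd=0
After 12 (back): cur=HOME back=0 fwd=1
After 13 (visit(E)): cur=E back=1 fwd=0

Answer: E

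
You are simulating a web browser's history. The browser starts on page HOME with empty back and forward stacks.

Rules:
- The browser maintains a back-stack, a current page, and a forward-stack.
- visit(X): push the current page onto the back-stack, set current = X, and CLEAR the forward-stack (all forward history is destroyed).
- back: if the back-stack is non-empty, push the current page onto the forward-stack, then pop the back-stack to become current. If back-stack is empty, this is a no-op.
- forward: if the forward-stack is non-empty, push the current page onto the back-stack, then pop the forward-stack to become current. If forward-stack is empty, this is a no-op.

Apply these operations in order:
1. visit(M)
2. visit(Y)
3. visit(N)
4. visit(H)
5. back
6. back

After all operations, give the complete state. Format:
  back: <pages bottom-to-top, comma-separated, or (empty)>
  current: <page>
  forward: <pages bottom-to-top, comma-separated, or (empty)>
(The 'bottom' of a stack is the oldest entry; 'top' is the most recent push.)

Answer: back: HOME,M
current: Y
forward: H,N

Derivation:
After 1 (visit(M)): cur=M back=1 fwd=0
After 2 (visit(Y)): cur=Y back=2 fwd=0
After 3 (visit(N)): cur=N back=3 fwd=0
After 4 (visit(H)): cur=H back=4 fwd=0
After 5 (back): cur=N back=3 fwd=1
After 6 (back): cur=Y back=2 fwd=2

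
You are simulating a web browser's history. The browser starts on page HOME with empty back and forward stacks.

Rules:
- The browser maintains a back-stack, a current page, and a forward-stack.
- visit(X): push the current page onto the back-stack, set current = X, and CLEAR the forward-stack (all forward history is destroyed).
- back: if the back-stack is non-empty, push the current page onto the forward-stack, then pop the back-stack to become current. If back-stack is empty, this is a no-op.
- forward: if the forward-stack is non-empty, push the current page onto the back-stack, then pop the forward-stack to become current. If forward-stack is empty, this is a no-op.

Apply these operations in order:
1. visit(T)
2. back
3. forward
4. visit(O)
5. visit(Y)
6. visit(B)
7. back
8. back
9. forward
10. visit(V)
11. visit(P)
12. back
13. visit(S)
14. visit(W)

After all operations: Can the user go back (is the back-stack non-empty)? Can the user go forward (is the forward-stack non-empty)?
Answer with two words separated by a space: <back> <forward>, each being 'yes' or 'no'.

After 1 (visit(T)): cur=T back=1 fwd=0
After 2 (back): cur=HOME back=0 fwd=1
After 3 (forward): cur=T back=1 fwd=0
After 4 (visit(O)): cur=O back=2 fwd=0
After 5 (visit(Y)): cur=Y back=3 fwd=0
After 6 (visit(B)): cur=B back=4 fwd=0
After 7 (back): cur=Y back=3 fwd=1
After 8 (back): cur=O back=2 fwd=2
After 9 (forward): cur=Y back=3 fwd=1
After 10 (visit(V)): cur=V back=4 fwd=0
After 11 (visit(P)): cur=P back=5 fwd=0
After 12 (back): cur=V back=4 fwd=1
After 13 (visit(S)): cur=S back=5 fwd=0
After 14 (visit(W)): cur=W back=6 fwd=0

Answer: yes no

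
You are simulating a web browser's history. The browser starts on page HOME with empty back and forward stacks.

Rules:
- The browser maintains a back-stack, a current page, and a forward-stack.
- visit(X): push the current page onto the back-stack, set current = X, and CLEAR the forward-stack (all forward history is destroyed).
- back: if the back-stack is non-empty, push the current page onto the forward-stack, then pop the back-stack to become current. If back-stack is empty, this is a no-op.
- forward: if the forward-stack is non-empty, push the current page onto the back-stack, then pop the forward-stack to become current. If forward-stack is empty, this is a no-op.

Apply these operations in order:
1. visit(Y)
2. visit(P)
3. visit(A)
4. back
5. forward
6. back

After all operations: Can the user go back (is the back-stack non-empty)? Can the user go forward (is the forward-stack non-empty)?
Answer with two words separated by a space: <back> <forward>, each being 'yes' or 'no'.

After 1 (visit(Y)): cur=Y back=1 fwd=0
After 2 (visit(P)): cur=P back=2 fwd=0
After 3 (visit(A)): cur=A back=3 fwd=0
After 4 (back): cur=P back=2 fwd=1
After 5 (forward): cur=A back=3 fwd=0
After 6 (back): cur=P back=2 fwd=1

Answer: yes yes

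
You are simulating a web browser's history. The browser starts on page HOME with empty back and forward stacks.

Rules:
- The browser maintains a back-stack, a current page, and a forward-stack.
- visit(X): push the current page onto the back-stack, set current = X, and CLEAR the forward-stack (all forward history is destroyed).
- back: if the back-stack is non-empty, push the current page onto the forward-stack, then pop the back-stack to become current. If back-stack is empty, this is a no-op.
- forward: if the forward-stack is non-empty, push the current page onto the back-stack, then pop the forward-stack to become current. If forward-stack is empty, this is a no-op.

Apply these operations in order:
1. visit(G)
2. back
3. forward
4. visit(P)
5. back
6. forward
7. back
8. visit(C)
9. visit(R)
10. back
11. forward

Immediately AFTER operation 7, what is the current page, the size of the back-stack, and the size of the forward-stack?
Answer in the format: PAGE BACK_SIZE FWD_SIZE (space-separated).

After 1 (visit(G)): cur=G back=1 fwd=0
After 2 (back): cur=HOME back=0 fwd=1
After 3 (forward): cur=G back=1 fwd=0
After 4 (visit(P)): cur=P back=2 fwd=0
After 5 (back): cur=G back=1 fwd=1
After 6 (forward): cur=P back=2 fwd=0
After 7 (back): cur=G back=1 fwd=1

G 1 1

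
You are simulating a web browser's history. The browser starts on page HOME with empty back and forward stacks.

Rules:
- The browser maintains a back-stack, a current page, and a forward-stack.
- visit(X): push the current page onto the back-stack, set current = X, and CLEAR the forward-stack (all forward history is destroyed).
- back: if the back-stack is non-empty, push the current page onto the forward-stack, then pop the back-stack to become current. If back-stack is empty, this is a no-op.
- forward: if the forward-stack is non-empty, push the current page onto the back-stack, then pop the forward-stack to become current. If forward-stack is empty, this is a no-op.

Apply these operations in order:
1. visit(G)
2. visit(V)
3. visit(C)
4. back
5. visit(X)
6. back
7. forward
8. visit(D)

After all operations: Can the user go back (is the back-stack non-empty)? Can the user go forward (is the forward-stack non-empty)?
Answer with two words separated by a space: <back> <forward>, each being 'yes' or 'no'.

Answer: yes no

Derivation:
After 1 (visit(G)): cur=G back=1 fwd=0
After 2 (visit(V)): cur=V back=2 fwd=0
After 3 (visit(C)): cur=C back=3 fwd=0
After 4 (back): cur=V back=2 fwd=1
After 5 (visit(X)): cur=X back=3 fwd=0
After 6 (back): cur=V back=2 fwd=1
After 7 (forward): cur=X back=3 fwd=0
After 8 (visit(D)): cur=D back=4 fwd=0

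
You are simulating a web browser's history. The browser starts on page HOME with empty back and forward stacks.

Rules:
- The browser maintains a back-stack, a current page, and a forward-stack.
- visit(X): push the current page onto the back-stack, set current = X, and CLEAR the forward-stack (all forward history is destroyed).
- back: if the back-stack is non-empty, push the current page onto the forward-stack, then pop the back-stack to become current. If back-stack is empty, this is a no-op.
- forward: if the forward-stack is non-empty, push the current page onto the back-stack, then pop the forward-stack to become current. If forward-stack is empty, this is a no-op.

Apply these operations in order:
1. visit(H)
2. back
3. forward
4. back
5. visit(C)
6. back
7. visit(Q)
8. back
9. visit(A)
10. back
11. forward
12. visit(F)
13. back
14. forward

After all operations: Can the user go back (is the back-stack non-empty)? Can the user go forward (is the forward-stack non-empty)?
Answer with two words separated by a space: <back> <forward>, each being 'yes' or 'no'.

After 1 (visit(H)): cur=H back=1 fwd=0
After 2 (back): cur=HOME back=0 fwd=1
After 3 (forward): cur=H back=1 fwd=0
After 4 (back): cur=HOME back=0 fwd=1
After 5 (visit(C)): cur=C back=1 fwd=0
After 6 (back): cur=HOME back=0 fwd=1
After 7 (visit(Q)): cur=Q back=1 fwd=0
After 8 (back): cur=HOME back=0 fwd=1
After 9 (visit(A)): cur=A back=1 fwd=0
After 10 (back): cur=HOME back=0 fwd=1
After 11 (forward): cur=A back=1 fwd=0
After 12 (visit(F)): cur=F back=2 fwd=0
After 13 (back): cur=A back=1 fwd=1
After 14 (forward): cur=F back=2 fwd=0

Answer: yes no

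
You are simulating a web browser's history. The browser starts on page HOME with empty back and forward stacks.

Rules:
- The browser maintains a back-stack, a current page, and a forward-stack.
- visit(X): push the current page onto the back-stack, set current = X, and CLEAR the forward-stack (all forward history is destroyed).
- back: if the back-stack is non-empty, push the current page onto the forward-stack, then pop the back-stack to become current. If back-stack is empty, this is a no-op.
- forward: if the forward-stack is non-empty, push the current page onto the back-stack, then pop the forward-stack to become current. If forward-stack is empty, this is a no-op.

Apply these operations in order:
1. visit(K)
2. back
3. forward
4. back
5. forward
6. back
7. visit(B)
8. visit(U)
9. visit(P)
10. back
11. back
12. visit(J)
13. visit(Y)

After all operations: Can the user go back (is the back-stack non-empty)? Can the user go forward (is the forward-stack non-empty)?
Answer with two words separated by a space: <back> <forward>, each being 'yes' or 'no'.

After 1 (visit(K)): cur=K back=1 fwd=0
After 2 (back): cur=HOME back=0 fwd=1
After 3 (forward): cur=K back=1 fwd=0
After 4 (back): cur=HOME back=0 fwd=1
After 5 (forward): cur=K back=1 fwd=0
After 6 (back): cur=HOME back=0 fwd=1
After 7 (visit(B)): cur=B back=1 fwd=0
After 8 (visit(U)): cur=U back=2 fwd=0
After 9 (visit(P)): cur=P back=3 fwd=0
After 10 (back): cur=U back=2 fwd=1
After 11 (back): cur=B back=1 fwd=2
After 12 (visit(J)): cur=J back=2 fwd=0
After 13 (visit(Y)): cur=Y back=3 fwd=0

Answer: yes no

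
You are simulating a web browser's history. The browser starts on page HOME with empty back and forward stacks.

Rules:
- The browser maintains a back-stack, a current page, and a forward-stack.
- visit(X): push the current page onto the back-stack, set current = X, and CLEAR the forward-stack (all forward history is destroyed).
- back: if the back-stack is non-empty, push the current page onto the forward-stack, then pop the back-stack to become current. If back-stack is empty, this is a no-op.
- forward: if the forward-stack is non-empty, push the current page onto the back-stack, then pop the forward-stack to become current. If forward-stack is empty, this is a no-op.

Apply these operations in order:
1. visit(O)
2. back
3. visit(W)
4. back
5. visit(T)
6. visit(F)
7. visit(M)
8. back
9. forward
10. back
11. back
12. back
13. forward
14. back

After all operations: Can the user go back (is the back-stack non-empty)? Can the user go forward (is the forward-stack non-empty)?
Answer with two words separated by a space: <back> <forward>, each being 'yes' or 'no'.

Answer: no yes

Derivation:
After 1 (visit(O)): cur=O back=1 fwd=0
After 2 (back): cur=HOME back=0 fwd=1
After 3 (visit(W)): cur=W back=1 fwd=0
After 4 (back): cur=HOME back=0 fwd=1
After 5 (visit(T)): cur=T back=1 fwd=0
After 6 (visit(F)): cur=F back=2 fwd=0
After 7 (visit(M)): cur=M back=3 fwd=0
After 8 (back): cur=F back=2 fwd=1
After 9 (forward): cur=M back=3 fwd=0
After 10 (back): cur=F back=2 fwd=1
After 11 (back): cur=T back=1 fwd=2
After 12 (back): cur=HOME back=0 fwd=3
After 13 (forward): cur=T back=1 fwd=2
After 14 (back): cur=HOME back=0 fwd=3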